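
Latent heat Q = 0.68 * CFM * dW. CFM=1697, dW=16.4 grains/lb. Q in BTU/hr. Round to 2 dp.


Q = 0.68 * 1697 * 16.4 = 18924.94 BTU/hr

18924.94 BTU/hr


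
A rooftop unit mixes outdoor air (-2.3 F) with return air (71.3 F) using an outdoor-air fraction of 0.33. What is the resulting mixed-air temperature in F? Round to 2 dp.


T_mix = 0.33*(-2.3) + 0.67*71.3 = 47.01 F

47.01 F


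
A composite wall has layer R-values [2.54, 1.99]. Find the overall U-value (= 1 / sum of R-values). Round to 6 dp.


R_total = 2.54 + 1.99 = 4.53
U = 1/4.53 = 0.220751

0.220751


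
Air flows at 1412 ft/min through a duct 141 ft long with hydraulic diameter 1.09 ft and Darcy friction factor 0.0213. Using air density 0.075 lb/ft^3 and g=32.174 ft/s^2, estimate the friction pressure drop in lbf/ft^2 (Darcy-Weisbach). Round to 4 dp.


v_fps = 1412/60 = 23.5333 ft/s
dp = 0.0213*(141/1.09)*0.075*23.5333^2/(2*32.174) = 1.7785 lbf/ft^2

1.7785 lbf/ft^2


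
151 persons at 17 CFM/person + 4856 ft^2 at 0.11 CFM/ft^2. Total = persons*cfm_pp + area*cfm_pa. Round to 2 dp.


Total = 151*17 + 4856*0.11 = 3101.16 CFM

3101.16 CFM


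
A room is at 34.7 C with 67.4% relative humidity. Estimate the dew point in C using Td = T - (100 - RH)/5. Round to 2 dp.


Td = 34.7 - (100-67.4)/5 = 28.18 C

28.18 C


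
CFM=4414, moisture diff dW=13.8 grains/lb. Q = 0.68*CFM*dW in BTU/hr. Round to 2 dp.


Q = 0.68 * 4414 * 13.8 = 41420.98 BTU/hr

41420.98 BTU/hr


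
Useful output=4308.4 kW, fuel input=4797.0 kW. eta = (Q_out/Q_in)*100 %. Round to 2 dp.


eta = (4308.4/4797.0)*100 = 89.81 %

89.81 %


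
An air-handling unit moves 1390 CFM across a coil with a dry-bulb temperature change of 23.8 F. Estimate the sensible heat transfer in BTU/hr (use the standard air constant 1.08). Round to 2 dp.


Q = 1.08 * 1390 * 23.8 = 35728.56 BTU/hr

35728.56 BTU/hr


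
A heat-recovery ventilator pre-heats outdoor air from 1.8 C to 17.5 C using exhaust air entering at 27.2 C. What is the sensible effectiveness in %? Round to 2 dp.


eff = (17.5-1.8)/(27.2-1.8)*100 = 61.81 %

61.81 %


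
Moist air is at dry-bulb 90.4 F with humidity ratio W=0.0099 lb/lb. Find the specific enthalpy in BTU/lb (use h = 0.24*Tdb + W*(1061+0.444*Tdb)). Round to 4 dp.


h = 0.24*90.4 + 0.0099*(1061+0.444*90.4) = 32.5973 BTU/lb

32.5973 BTU/lb


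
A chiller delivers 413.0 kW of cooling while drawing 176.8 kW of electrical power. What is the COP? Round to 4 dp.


COP = 413.0 / 176.8 = 2.3360

2.3360


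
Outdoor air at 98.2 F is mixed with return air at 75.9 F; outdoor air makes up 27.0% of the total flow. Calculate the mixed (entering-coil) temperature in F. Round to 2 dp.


T_mix = 75.9 + (27.0/100)*(98.2-75.9) = 81.92 F

81.92 F


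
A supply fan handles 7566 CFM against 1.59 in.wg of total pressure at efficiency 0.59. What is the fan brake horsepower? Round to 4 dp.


BHP = 7566 * 1.59 / (6356 * 0.59) = 3.2079 hp

3.2079 hp


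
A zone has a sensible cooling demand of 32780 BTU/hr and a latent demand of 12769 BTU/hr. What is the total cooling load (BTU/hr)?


Qt = 32780 + 12769 = 45549 BTU/hr

45549 BTU/hr


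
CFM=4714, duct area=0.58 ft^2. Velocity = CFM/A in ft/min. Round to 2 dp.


V = 4714 / 0.58 = 8127.59 ft/min

8127.59 ft/min


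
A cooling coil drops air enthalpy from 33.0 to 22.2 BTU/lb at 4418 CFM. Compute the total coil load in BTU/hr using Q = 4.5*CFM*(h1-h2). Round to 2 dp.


Q = 4.5 * 4418 * (33.0 - 22.2) = 214714.80 BTU/hr

214714.80 BTU/hr


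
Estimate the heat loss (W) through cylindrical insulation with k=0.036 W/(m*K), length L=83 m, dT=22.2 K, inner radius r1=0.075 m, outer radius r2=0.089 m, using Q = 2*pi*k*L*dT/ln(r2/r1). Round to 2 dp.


Q = 2*pi*0.036*83*22.2/ln(0.089/0.075) = 2435.24 W

2435.24 W


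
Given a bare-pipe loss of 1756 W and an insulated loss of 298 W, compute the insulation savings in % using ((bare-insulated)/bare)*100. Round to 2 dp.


Savings = ((1756-298)/1756)*100 = 83.03 %

83.03 %


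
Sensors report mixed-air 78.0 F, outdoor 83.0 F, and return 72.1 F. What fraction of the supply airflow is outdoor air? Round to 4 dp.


frac = (78.0 - 72.1) / (83.0 - 72.1) = 0.5413

0.5413


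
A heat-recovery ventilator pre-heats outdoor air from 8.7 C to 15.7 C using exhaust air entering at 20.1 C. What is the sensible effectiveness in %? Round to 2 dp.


eff = (15.7-8.7)/(20.1-8.7)*100 = 61.40 %

61.40 %


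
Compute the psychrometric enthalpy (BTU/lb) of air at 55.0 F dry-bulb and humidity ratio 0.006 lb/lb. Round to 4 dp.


h = 0.24*55.0 + 0.006*(1061+0.444*55.0) = 19.7125 BTU/lb

19.7125 BTU/lb


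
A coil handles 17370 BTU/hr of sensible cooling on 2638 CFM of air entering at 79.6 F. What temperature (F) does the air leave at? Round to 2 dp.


dT = 17370/(1.08*2638) = 6.0968
T_leave = 79.6 - 6.0968 = 73.50 F

73.50 F


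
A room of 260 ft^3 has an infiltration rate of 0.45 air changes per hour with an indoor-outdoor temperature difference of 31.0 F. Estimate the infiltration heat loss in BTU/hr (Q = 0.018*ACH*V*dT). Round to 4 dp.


Q = 0.018 * 0.45 * 260 * 31.0 = 65.2860 BTU/hr

65.2860 BTU/hr


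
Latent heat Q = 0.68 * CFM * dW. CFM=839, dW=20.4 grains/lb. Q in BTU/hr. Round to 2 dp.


Q = 0.68 * 839 * 20.4 = 11638.61 BTU/hr

11638.61 BTU/hr


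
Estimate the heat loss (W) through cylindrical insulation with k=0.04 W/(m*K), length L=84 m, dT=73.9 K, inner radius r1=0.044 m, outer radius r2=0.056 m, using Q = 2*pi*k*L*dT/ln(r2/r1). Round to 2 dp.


Q = 2*pi*0.04*84*73.9/ln(0.056/0.044) = 6469.26 W

6469.26 W


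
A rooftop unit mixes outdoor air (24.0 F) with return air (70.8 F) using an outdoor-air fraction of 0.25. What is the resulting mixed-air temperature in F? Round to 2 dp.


T_mix = 0.25*24.0 + 0.75*70.8 = 59.10 F

59.10 F


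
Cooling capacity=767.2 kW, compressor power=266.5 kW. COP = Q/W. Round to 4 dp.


COP = 767.2 / 266.5 = 2.8788

2.8788


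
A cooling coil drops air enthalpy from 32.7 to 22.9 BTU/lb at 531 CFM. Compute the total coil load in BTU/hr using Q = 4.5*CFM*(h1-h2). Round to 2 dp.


Q = 4.5 * 531 * (32.7 - 22.9) = 23417.10 BTU/hr

23417.10 BTU/hr


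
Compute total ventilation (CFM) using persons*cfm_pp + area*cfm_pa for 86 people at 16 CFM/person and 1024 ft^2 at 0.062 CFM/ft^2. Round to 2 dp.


Total = 86*16 + 1024*0.062 = 1439.49 CFM

1439.49 CFM


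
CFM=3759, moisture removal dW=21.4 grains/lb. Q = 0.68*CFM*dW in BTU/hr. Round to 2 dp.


Q = 0.68 * 3759 * 21.4 = 54700.97 BTU/hr

54700.97 BTU/hr


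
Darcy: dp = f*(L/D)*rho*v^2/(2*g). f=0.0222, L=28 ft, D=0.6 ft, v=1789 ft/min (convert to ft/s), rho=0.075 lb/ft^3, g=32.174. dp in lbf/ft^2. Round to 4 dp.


v_fps = 1789/60 = 29.8167 ft/s
dp = 0.0222*(28/0.6)*0.075*29.8167^2/(2*32.174) = 1.0735 lbf/ft^2

1.0735 lbf/ft^2


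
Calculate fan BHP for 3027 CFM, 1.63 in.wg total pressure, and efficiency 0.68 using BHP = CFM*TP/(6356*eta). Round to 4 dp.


BHP = 3027 * 1.63 / (6356 * 0.68) = 1.1416 hp

1.1416 hp


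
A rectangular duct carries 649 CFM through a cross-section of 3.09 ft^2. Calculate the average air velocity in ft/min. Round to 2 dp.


V = 649 / 3.09 = 210.03 ft/min

210.03 ft/min


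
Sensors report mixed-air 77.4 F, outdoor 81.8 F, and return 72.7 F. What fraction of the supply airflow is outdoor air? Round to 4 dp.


frac = (77.4 - 72.7) / (81.8 - 72.7) = 0.5165

0.5165


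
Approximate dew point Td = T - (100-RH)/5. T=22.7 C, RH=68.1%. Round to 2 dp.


Td = 22.7 - (100-68.1)/5 = 16.32 C

16.32 C


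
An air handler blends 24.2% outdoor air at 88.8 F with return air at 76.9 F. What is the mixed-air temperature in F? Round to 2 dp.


T_mix = 76.9 + (24.2/100)*(88.8-76.9) = 79.78 F

79.78 F


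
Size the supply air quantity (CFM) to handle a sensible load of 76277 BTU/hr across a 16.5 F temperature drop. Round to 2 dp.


CFM = 76277 / (1.08 * 16.5) = 4280.42

4280.42 CFM


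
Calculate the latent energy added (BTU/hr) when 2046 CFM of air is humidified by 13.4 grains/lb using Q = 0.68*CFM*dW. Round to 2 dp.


Q = 0.68 * 2046 * 13.4 = 18643.15 BTU/hr

18643.15 BTU/hr


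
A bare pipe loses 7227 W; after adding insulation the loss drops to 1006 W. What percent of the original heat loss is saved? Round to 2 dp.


Savings = ((7227-1006)/7227)*100 = 86.08 %

86.08 %


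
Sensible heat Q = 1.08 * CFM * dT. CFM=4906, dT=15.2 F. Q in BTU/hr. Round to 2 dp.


Q = 1.08 * 4906 * 15.2 = 80536.90 BTU/hr

80536.90 BTU/hr


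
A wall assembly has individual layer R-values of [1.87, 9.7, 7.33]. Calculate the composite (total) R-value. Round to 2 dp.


R_total = 1.87 + 9.7 + 7.33 = 18.90

18.90


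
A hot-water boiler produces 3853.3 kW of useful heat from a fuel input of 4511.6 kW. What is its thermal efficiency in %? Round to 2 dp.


eta = (3853.3/4511.6)*100 = 85.41 %

85.41 %


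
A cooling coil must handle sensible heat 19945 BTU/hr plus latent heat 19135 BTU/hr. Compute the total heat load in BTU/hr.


Qt = 19945 + 19135 = 39080 BTU/hr

39080 BTU/hr


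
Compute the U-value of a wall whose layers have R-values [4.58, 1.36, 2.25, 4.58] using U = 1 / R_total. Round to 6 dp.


R_total = 4.58 + 1.36 + 2.25 + 4.58 = 12.77
U = 1/12.77 = 0.078309

0.078309


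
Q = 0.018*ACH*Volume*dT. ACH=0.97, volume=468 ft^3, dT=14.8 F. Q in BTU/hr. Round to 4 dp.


Q = 0.018 * 0.97 * 468 * 14.8 = 120.9349 BTU/hr

120.9349 BTU/hr


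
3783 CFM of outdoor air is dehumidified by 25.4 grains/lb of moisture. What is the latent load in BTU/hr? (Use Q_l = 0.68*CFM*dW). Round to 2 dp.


Q = 0.68 * 3783 * 25.4 = 65339.98 BTU/hr

65339.98 BTU/hr


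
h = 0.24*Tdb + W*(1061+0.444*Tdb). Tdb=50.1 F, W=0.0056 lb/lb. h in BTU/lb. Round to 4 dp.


h = 0.24*50.1 + 0.0056*(1061+0.444*50.1) = 18.0902 BTU/lb

18.0902 BTU/lb


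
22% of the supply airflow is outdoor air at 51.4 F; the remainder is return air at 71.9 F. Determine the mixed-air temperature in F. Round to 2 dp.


T_mix = 0.22*51.4 + 0.78*71.9 = 67.39 F

67.39 F


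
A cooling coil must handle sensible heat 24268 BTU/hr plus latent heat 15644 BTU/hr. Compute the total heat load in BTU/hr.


Qt = 24268 + 15644 = 39912 BTU/hr

39912 BTU/hr


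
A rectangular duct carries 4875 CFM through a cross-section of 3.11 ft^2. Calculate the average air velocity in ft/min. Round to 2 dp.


V = 4875 / 3.11 = 1567.52 ft/min

1567.52 ft/min


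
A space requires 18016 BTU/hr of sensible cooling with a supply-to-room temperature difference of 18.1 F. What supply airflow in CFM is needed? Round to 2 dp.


CFM = 18016 / (1.08 * 18.1) = 921.63

921.63 CFM


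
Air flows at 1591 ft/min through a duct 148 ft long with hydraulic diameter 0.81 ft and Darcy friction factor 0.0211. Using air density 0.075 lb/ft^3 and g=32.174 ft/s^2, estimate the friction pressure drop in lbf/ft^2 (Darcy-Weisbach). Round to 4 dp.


v_fps = 1591/60 = 26.5167 ft/s
dp = 0.0211*(148/0.81)*0.075*26.5167^2/(2*32.174) = 3.1595 lbf/ft^2

3.1595 lbf/ft^2


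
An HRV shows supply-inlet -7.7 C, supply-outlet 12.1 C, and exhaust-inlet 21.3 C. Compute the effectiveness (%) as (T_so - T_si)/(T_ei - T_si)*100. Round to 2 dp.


eff = (12.1-(-7.7))/(21.3-(-7.7))*100 = 68.28 %

68.28 %


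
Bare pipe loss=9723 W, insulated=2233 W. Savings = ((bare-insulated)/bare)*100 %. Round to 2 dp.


Savings = ((9723-2233)/9723)*100 = 77.03 %

77.03 %


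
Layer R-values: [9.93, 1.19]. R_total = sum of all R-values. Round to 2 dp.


R_total = 9.93 + 1.19 = 11.12

11.12


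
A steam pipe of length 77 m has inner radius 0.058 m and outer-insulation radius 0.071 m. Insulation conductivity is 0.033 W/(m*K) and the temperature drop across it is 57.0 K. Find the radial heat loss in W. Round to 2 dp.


Q = 2*pi*0.033*77*57.0/ln(0.071/0.058) = 4499.86 W

4499.86 W


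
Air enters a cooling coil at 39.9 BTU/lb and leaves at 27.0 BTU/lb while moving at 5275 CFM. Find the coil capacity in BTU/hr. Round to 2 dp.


Q = 4.5 * 5275 * (39.9 - 27.0) = 306213.75 BTU/hr

306213.75 BTU/hr


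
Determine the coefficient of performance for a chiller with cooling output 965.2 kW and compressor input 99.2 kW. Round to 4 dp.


COP = 965.2 / 99.2 = 9.7298

9.7298


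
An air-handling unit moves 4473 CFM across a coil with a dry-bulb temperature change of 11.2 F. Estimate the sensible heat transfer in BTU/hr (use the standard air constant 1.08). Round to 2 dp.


Q = 1.08 * 4473 * 11.2 = 54105.41 BTU/hr

54105.41 BTU/hr


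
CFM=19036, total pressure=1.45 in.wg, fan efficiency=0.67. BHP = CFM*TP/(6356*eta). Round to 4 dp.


BHP = 19036 * 1.45 / (6356 * 0.67) = 6.4816 hp

6.4816 hp


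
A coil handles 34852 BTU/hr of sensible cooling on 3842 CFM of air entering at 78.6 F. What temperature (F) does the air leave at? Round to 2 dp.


dT = 34852/(1.08*3842) = 8.3994
T_leave = 78.6 - 8.3994 = 70.20 F

70.20 F


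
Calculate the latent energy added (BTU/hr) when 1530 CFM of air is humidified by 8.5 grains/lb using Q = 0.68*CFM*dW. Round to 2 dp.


Q = 0.68 * 1530 * 8.5 = 8843.40 BTU/hr

8843.40 BTU/hr


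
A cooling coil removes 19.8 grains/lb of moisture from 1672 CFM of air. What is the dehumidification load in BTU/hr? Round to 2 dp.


Q = 0.68 * 1672 * 19.8 = 22511.81 BTU/hr

22511.81 BTU/hr


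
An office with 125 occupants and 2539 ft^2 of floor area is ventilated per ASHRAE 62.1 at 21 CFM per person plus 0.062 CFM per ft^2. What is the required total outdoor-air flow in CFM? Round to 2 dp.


Total = 125*21 + 2539*0.062 = 2782.42 CFM

2782.42 CFM


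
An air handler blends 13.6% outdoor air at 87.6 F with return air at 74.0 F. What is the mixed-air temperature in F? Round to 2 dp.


T_mix = 74.0 + (13.6/100)*(87.6-74.0) = 75.85 F

75.85 F


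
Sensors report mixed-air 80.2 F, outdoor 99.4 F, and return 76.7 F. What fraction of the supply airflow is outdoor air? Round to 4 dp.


frac = (80.2 - 76.7) / (99.4 - 76.7) = 0.1542

0.1542


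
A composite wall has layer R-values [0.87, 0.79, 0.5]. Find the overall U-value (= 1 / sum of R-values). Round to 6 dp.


R_total = 0.87 + 0.79 + 0.5 = 2.16
U = 1/2.16 = 0.462963

0.462963


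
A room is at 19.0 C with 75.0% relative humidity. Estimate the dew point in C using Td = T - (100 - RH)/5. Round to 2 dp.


Td = 19.0 - (100-75.0)/5 = 14.00 C

14.00 C


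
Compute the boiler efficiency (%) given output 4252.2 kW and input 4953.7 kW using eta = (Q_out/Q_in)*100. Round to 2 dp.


eta = (4252.2/4953.7)*100 = 85.84 %

85.84 %


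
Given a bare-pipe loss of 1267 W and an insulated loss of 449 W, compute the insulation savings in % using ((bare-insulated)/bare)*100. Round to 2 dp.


Savings = ((1267-449)/1267)*100 = 64.56 %

64.56 %


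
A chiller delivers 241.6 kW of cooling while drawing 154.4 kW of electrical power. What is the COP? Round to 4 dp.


COP = 241.6 / 154.4 = 1.5648

1.5648


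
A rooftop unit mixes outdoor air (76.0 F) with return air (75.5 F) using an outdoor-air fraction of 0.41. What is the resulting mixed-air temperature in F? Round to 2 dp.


T_mix = 0.41*76.0 + 0.59*75.5 = 75.71 F

75.71 F


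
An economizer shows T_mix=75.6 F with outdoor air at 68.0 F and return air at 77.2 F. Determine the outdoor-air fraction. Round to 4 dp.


frac = (75.6 - 77.2) / (68.0 - 77.2) = 0.1739

0.1739


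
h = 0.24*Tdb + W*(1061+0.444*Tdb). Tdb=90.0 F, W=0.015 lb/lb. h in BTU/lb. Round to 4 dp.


h = 0.24*90.0 + 0.015*(1061+0.444*90.0) = 38.1144 BTU/lb

38.1144 BTU/lb


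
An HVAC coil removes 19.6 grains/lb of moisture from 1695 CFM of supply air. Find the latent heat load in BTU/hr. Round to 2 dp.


Q = 0.68 * 1695 * 19.6 = 22590.96 BTU/hr

22590.96 BTU/hr


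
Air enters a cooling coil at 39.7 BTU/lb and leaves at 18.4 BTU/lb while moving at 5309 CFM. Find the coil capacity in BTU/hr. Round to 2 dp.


Q = 4.5 * 5309 * (39.7 - 18.4) = 508867.65 BTU/hr

508867.65 BTU/hr


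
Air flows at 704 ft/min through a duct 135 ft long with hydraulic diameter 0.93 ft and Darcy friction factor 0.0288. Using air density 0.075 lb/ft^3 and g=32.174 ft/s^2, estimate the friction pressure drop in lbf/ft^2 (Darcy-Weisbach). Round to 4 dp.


v_fps = 704/60 = 11.7333 ft/s
dp = 0.0288*(135/0.93)*0.075*11.7333^2/(2*32.174) = 0.6708 lbf/ft^2

0.6708 lbf/ft^2


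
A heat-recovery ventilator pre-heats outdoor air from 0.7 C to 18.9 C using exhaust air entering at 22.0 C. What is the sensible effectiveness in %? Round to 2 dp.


eff = (18.9-0.7)/(22.0-0.7)*100 = 85.45 %

85.45 %


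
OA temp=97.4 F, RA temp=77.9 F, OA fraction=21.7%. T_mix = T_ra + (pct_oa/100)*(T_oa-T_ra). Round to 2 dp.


T_mix = 77.9 + (21.7/100)*(97.4-77.9) = 82.13 F

82.13 F


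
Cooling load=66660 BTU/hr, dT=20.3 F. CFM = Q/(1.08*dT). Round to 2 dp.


CFM = 66660 / (1.08 * 20.3) = 3040.50

3040.50 CFM


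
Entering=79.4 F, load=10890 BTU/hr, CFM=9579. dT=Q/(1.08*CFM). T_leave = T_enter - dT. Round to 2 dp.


dT = 10890/(1.08*9579) = 1.0526
T_leave = 79.4 - 1.0526 = 78.35 F

78.35 F


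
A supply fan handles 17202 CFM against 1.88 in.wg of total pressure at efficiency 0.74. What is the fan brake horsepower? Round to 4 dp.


BHP = 17202 * 1.88 / (6356 * 0.74) = 6.8758 hp

6.8758 hp


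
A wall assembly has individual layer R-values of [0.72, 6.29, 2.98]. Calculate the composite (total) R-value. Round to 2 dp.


R_total = 0.72 + 6.29 + 2.98 = 9.99

9.99


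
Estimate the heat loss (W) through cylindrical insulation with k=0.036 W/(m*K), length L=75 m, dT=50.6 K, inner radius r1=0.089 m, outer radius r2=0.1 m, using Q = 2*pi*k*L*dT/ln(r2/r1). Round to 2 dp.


Q = 2*pi*0.036*75*50.6/ln(0.1/0.089) = 7366.18 W

7366.18 W


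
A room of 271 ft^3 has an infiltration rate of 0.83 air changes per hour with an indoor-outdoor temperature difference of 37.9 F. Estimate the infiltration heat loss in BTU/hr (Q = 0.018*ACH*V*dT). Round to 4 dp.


Q = 0.018 * 0.83 * 271 * 37.9 = 153.4472 BTU/hr

153.4472 BTU/hr


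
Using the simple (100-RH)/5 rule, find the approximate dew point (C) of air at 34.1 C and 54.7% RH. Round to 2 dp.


Td = 34.1 - (100-54.7)/5 = 25.04 C

25.04 C


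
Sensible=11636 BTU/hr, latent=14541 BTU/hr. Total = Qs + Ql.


Qt = 11636 + 14541 = 26177 BTU/hr

26177 BTU/hr


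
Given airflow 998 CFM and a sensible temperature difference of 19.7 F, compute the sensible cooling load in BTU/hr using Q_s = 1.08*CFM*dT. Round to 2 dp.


Q = 1.08 * 998 * 19.7 = 21233.45 BTU/hr

21233.45 BTU/hr


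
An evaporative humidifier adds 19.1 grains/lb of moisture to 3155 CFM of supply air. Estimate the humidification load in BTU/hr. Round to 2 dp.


Q = 0.68 * 3155 * 19.1 = 40977.14 BTU/hr

40977.14 BTU/hr


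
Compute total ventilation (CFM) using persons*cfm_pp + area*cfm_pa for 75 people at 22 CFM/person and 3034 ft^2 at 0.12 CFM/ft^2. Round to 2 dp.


Total = 75*22 + 3034*0.12 = 2014.08 CFM

2014.08 CFM


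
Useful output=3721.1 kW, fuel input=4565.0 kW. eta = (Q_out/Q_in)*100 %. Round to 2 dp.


eta = (3721.1/4565.0)*100 = 81.51 %

81.51 %


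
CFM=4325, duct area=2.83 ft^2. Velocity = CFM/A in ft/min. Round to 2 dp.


V = 4325 / 2.83 = 1528.27 ft/min

1528.27 ft/min


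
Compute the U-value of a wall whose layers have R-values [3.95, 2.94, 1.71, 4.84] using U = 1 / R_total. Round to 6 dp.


R_total = 3.95 + 2.94 + 1.71 + 4.84 = 13.44
U = 1/13.44 = 0.074405

0.074405


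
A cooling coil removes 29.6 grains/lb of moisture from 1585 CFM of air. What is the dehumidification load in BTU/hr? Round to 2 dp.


Q = 0.68 * 1585 * 29.6 = 31902.88 BTU/hr

31902.88 BTU/hr


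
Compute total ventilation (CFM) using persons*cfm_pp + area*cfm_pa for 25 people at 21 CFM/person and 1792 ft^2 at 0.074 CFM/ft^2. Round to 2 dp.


Total = 25*21 + 1792*0.074 = 657.61 CFM

657.61 CFM


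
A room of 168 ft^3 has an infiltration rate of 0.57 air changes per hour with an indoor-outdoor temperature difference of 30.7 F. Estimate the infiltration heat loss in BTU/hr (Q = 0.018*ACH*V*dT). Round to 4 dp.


Q = 0.018 * 0.57 * 168 * 30.7 = 52.9170 BTU/hr

52.9170 BTU/hr


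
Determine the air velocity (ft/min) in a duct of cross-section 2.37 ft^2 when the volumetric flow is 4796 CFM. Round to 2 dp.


V = 4796 / 2.37 = 2023.63 ft/min

2023.63 ft/min


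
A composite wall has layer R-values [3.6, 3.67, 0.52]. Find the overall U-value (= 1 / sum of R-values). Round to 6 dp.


R_total = 3.6 + 3.67 + 0.52 = 7.79
U = 1/7.79 = 0.128370

0.128370


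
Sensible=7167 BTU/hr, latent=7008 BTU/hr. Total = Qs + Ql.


Qt = 7167 + 7008 = 14175 BTU/hr

14175 BTU/hr


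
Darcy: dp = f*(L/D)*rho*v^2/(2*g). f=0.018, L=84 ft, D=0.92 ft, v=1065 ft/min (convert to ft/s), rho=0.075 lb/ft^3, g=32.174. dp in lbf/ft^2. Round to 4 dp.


v_fps = 1065/60 = 17.75 ft/s
dp = 0.018*(84/0.92)*0.075*17.75^2/(2*32.174) = 0.6035 lbf/ft^2

0.6035 lbf/ft^2


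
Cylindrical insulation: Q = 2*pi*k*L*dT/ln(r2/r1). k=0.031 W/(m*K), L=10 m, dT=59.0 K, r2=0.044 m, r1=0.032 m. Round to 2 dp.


Q = 2*pi*0.031*10*59.0/ln(0.044/0.032) = 360.87 W

360.87 W


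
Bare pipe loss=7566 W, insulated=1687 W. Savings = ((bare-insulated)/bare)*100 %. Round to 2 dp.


Savings = ((7566-1687)/7566)*100 = 77.70 %

77.70 %


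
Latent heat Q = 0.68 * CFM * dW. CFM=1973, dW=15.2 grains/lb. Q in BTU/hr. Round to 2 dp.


Q = 0.68 * 1973 * 15.2 = 20392.93 BTU/hr

20392.93 BTU/hr


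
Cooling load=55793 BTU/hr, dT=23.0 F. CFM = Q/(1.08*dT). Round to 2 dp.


CFM = 55793 / (1.08 * 23.0) = 2246.10

2246.10 CFM


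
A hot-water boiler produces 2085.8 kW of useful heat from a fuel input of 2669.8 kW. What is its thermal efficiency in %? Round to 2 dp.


eta = (2085.8/2669.8)*100 = 78.13 %

78.13 %


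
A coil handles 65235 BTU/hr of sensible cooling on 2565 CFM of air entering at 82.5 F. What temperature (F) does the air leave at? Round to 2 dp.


dT = 65235/(1.08*2565) = 23.5488
T_leave = 82.5 - 23.5488 = 58.95 F

58.95 F


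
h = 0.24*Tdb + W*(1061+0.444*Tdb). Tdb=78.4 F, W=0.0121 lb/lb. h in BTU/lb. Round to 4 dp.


h = 0.24*78.4 + 0.0121*(1061+0.444*78.4) = 32.0753 BTU/lb

32.0753 BTU/lb


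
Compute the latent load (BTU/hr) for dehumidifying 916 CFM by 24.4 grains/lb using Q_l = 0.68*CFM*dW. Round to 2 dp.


Q = 0.68 * 916 * 24.4 = 15198.27 BTU/hr

15198.27 BTU/hr


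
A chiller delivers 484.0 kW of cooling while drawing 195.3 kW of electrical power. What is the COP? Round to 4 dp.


COP = 484.0 / 195.3 = 2.4782

2.4782


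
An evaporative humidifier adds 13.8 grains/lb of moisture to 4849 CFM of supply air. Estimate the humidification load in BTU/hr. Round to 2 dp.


Q = 0.68 * 4849 * 13.8 = 45503.02 BTU/hr

45503.02 BTU/hr


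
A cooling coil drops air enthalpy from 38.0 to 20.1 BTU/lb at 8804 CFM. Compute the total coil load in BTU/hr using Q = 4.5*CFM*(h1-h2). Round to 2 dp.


Q = 4.5 * 8804 * (38.0 - 20.1) = 709162.20 BTU/hr

709162.20 BTU/hr


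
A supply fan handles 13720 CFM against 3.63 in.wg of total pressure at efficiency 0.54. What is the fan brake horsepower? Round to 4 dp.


BHP = 13720 * 3.63 / (6356 * 0.54) = 14.5105 hp

14.5105 hp


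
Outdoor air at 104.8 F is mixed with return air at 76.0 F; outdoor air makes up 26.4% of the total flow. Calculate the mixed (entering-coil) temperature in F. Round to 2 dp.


T_mix = 76.0 + (26.4/100)*(104.8-76.0) = 83.60 F

83.60 F


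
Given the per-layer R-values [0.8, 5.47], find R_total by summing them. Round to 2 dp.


R_total = 0.8 + 5.47 = 6.27

6.27


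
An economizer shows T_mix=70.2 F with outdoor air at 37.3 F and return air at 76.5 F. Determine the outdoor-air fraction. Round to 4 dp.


frac = (70.2 - 76.5) / (37.3 - 76.5) = 0.1607

0.1607


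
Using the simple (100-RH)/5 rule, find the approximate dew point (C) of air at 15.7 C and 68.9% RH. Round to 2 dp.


Td = 15.7 - (100-68.9)/5 = 9.48 C

9.48 C


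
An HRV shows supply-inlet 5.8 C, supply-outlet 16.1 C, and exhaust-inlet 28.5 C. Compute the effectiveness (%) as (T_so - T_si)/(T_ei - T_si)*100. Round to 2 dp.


eff = (16.1-5.8)/(28.5-5.8)*100 = 45.37 %

45.37 %


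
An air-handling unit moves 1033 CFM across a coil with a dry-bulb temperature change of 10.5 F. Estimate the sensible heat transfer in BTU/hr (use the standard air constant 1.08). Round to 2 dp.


Q = 1.08 * 1033 * 10.5 = 11714.22 BTU/hr

11714.22 BTU/hr


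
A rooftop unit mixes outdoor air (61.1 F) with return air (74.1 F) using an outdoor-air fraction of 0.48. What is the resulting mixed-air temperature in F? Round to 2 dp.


T_mix = 0.48*61.1 + 0.52*74.1 = 67.86 F

67.86 F


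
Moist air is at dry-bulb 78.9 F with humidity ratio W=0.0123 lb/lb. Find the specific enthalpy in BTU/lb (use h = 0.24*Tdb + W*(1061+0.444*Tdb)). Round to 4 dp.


h = 0.24*78.9 + 0.0123*(1061+0.444*78.9) = 32.4172 BTU/lb

32.4172 BTU/lb


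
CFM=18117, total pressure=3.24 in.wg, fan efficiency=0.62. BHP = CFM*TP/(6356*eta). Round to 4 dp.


BHP = 18117 * 3.24 / (6356 * 0.62) = 14.8955 hp

14.8955 hp


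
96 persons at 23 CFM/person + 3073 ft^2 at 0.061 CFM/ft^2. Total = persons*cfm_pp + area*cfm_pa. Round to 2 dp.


Total = 96*23 + 3073*0.061 = 2395.45 CFM

2395.45 CFM


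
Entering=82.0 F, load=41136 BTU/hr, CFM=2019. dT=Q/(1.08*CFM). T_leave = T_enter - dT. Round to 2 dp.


dT = 41136/(1.08*2019) = 18.8652
T_leave = 82.0 - 18.8652 = 63.13 F

63.13 F


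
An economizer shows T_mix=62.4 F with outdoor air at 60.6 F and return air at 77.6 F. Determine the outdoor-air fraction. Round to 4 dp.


frac = (62.4 - 77.6) / (60.6 - 77.6) = 0.8941

0.8941


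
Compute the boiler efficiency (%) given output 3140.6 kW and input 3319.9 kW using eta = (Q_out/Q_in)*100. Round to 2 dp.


eta = (3140.6/3319.9)*100 = 94.60 %

94.60 %


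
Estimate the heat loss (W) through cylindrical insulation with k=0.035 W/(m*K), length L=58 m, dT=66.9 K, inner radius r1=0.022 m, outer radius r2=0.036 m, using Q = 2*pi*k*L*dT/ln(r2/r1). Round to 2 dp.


Q = 2*pi*0.035*58*66.9/ln(0.036/0.022) = 1732.67 W

1732.67 W


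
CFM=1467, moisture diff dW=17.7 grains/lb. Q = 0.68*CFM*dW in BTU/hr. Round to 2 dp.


Q = 0.68 * 1467 * 17.7 = 17656.81 BTU/hr

17656.81 BTU/hr


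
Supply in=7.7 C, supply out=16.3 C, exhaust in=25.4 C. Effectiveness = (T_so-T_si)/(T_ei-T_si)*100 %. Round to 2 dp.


eff = (16.3-7.7)/(25.4-7.7)*100 = 48.59 %

48.59 %


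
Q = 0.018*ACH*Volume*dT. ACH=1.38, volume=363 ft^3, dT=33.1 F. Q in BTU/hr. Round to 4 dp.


Q = 0.018 * 1.38 * 363 * 33.1 = 298.4601 BTU/hr

298.4601 BTU/hr


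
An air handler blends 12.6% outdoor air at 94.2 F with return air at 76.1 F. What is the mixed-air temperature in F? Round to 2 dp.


T_mix = 76.1 + (12.6/100)*(94.2-76.1) = 78.38 F

78.38 F


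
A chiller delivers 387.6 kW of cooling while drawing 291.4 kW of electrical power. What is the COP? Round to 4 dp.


COP = 387.6 / 291.4 = 1.3301

1.3301


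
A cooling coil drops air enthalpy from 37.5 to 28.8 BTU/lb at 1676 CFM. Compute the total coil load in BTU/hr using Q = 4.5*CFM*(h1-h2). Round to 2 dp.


Q = 4.5 * 1676 * (37.5 - 28.8) = 65615.40 BTU/hr

65615.40 BTU/hr


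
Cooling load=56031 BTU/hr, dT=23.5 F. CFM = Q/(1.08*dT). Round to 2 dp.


CFM = 56031 / (1.08 * 23.5) = 2207.68

2207.68 CFM


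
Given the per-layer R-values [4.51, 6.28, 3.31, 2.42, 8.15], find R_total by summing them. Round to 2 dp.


R_total = 4.51 + 6.28 + 3.31 + 2.42 + 8.15 = 24.67

24.67


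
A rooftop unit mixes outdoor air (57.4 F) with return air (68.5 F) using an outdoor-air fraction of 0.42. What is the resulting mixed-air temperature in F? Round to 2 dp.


T_mix = 0.42*57.4 + 0.58*68.5 = 63.84 F

63.84 F


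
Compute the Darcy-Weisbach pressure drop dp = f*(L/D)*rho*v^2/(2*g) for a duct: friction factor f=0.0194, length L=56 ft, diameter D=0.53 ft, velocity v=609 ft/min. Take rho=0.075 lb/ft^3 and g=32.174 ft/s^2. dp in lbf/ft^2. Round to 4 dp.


v_fps = 609/60 = 10.15 ft/s
dp = 0.0194*(56/0.53)*0.075*10.15^2/(2*32.174) = 0.2461 lbf/ft^2

0.2461 lbf/ft^2


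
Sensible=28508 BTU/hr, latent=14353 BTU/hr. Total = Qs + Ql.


Qt = 28508 + 14353 = 42861 BTU/hr

42861 BTU/hr


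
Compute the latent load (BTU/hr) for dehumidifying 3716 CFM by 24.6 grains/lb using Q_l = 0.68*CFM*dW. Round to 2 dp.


Q = 0.68 * 3716 * 24.6 = 62161.25 BTU/hr

62161.25 BTU/hr


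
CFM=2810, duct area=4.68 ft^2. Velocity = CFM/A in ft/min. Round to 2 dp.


V = 2810 / 4.68 = 600.43 ft/min

600.43 ft/min


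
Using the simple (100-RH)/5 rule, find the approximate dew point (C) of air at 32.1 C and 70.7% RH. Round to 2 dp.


Td = 32.1 - (100-70.7)/5 = 26.24 C

26.24 C


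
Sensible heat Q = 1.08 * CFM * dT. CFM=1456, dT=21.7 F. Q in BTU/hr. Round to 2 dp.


Q = 1.08 * 1456 * 21.7 = 34122.82 BTU/hr

34122.82 BTU/hr


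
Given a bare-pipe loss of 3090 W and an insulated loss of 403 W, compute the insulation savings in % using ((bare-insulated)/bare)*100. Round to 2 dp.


Savings = ((3090-403)/3090)*100 = 86.96 %

86.96 %


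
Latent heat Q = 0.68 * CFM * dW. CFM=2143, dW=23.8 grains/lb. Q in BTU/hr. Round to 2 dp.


Q = 0.68 * 2143 * 23.8 = 34682.31 BTU/hr

34682.31 BTU/hr


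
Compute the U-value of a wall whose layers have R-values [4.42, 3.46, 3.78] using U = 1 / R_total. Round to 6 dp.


R_total = 4.42 + 3.46 + 3.78 = 11.66
U = 1/11.66 = 0.085763

0.085763


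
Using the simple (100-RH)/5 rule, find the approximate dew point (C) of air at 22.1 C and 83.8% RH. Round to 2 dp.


Td = 22.1 - (100-83.8)/5 = 18.86 C

18.86 C


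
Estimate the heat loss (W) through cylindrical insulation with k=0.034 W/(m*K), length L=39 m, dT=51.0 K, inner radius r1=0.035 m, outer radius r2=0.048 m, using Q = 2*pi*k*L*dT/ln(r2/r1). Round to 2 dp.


Q = 2*pi*0.034*39*51.0/ln(0.048/0.035) = 1345.27 W

1345.27 W


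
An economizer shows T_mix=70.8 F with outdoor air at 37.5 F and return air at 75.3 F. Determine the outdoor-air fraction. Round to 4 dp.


frac = (70.8 - 75.3) / (37.5 - 75.3) = 0.1190

0.1190


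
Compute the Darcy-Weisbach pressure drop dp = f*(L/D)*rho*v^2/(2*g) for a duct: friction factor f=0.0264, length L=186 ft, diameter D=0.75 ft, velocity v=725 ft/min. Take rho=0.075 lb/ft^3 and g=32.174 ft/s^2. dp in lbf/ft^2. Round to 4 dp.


v_fps = 725/60 = 12.0833 ft/s
dp = 0.0264*(186/0.75)*0.075*12.0833^2/(2*32.174) = 1.1142 lbf/ft^2

1.1142 lbf/ft^2


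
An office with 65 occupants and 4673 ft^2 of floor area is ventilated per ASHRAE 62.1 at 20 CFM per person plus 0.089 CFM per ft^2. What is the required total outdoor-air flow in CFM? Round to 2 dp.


Total = 65*20 + 4673*0.089 = 1715.90 CFM

1715.90 CFM


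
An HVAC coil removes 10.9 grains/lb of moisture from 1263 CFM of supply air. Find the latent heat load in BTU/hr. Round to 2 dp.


Q = 0.68 * 1263 * 10.9 = 9361.36 BTU/hr

9361.36 BTU/hr


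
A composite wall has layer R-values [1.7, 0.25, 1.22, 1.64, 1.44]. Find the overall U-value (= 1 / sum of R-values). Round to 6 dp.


R_total = 1.7 + 0.25 + 1.22 + 1.64 + 1.44 = 6.25
U = 1/6.25 = 0.160000

0.160000


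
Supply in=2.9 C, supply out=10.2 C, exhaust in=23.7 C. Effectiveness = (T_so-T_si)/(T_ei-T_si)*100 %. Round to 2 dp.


eff = (10.2-2.9)/(23.7-2.9)*100 = 35.10 %

35.10 %


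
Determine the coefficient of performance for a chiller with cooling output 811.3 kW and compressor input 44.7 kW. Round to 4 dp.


COP = 811.3 / 44.7 = 18.1499

18.1499


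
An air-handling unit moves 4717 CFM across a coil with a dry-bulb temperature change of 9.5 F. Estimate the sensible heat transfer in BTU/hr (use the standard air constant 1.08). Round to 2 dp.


Q = 1.08 * 4717 * 9.5 = 48396.42 BTU/hr

48396.42 BTU/hr


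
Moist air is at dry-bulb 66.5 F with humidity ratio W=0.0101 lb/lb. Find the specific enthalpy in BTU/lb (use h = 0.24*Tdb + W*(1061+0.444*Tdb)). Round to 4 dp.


h = 0.24*66.5 + 0.0101*(1061+0.444*66.5) = 26.9743 BTU/lb

26.9743 BTU/lb


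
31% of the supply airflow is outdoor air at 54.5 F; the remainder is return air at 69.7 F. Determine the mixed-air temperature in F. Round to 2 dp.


T_mix = 0.31*54.5 + 0.69*69.7 = 64.99 F

64.99 F


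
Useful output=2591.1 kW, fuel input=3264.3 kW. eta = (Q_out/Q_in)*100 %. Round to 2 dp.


eta = (2591.1/3264.3)*100 = 79.38 %

79.38 %


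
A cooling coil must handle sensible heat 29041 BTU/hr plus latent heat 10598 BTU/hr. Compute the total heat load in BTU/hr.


Qt = 29041 + 10598 = 39639 BTU/hr

39639 BTU/hr


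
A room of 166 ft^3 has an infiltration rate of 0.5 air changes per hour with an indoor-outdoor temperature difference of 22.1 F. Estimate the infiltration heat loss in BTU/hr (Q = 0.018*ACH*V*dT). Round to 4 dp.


Q = 0.018 * 0.5 * 166 * 22.1 = 33.0174 BTU/hr

33.0174 BTU/hr


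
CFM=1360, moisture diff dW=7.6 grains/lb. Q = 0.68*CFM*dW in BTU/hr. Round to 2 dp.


Q = 0.68 * 1360 * 7.6 = 7028.48 BTU/hr

7028.48 BTU/hr


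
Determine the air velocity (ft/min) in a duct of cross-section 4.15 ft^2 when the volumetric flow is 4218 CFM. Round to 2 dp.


V = 4218 / 4.15 = 1016.39 ft/min

1016.39 ft/min


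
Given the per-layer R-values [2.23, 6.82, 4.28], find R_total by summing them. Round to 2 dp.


R_total = 2.23 + 6.82 + 4.28 = 13.33

13.33


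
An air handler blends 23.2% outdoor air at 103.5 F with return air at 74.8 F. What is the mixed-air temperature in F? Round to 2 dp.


T_mix = 74.8 + (23.2/100)*(103.5-74.8) = 81.46 F

81.46 F


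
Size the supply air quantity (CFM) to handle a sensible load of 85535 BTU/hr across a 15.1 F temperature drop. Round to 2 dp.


CFM = 85535 / (1.08 * 15.1) = 5244.97

5244.97 CFM


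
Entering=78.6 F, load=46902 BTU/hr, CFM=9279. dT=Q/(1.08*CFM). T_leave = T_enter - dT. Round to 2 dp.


dT = 46902/(1.08*9279) = 4.6802
T_leave = 78.6 - 4.6802 = 73.92 F

73.92 F


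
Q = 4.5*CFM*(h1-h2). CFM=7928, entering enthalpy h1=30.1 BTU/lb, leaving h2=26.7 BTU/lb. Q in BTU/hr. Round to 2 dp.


Q = 4.5 * 7928 * (30.1 - 26.7) = 121298.40 BTU/hr

121298.40 BTU/hr


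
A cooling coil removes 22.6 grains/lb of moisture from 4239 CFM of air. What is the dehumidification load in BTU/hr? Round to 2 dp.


Q = 0.68 * 4239 * 22.6 = 65144.95 BTU/hr

65144.95 BTU/hr


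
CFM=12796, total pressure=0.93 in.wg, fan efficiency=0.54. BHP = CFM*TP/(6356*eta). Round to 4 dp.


BHP = 12796 * 0.93 / (6356 * 0.54) = 3.4672 hp

3.4672 hp


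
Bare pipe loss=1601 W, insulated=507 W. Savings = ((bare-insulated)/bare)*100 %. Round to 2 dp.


Savings = ((1601-507)/1601)*100 = 68.33 %

68.33 %


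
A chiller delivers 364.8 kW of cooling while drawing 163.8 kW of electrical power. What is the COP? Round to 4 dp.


COP = 364.8 / 163.8 = 2.2271

2.2271


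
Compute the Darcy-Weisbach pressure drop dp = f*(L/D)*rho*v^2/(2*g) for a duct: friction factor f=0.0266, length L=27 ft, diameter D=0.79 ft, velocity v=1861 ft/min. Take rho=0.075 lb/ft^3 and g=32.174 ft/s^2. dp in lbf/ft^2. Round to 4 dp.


v_fps = 1861/60 = 31.0167 ft/s
dp = 0.0266*(27/0.79)*0.075*31.0167^2/(2*32.174) = 1.0194 lbf/ft^2

1.0194 lbf/ft^2


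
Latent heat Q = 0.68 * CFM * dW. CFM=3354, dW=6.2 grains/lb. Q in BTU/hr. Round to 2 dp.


Q = 0.68 * 3354 * 6.2 = 14140.46 BTU/hr

14140.46 BTU/hr


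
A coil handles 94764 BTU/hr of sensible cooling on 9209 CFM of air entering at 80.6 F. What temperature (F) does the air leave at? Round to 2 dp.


dT = 94764/(1.08*9209) = 9.5281
T_leave = 80.6 - 9.5281 = 71.07 F

71.07 F


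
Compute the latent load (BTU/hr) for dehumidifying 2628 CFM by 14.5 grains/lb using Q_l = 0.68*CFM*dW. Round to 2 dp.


Q = 0.68 * 2628 * 14.5 = 25912.08 BTU/hr

25912.08 BTU/hr


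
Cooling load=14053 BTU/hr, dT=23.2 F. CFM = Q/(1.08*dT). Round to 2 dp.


CFM = 14053 / (1.08 * 23.2) = 560.86

560.86 CFM


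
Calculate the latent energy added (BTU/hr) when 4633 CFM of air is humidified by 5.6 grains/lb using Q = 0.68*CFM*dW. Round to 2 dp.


Q = 0.68 * 4633 * 5.6 = 17642.46 BTU/hr

17642.46 BTU/hr


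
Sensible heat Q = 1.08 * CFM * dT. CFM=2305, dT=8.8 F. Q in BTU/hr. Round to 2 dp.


Q = 1.08 * 2305 * 8.8 = 21906.72 BTU/hr

21906.72 BTU/hr


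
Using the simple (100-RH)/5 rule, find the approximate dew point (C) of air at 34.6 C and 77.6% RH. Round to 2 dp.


Td = 34.6 - (100-77.6)/5 = 30.12 C

30.12 C


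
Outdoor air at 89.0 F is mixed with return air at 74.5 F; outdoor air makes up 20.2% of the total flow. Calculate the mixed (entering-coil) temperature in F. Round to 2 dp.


T_mix = 74.5 + (20.2/100)*(89.0-74.5) = 77.43 F

77.43 F


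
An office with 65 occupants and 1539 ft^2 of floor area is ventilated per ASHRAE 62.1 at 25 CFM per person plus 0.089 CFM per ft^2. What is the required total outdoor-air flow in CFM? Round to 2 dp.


Total = 65*25 + 1539*0.089 = 1761.97 CFM

1761.97 CFM


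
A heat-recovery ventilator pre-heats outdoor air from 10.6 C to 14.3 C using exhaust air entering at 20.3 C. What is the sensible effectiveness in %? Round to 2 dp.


eff = (14.3-10.6)/(20.3-10.6)*100 = 38.14 %

38.14 %


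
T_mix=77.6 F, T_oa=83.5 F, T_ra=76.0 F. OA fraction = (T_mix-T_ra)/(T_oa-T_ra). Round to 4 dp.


frac = (77.6 - 76.0) / (83.5 - 76.0) = 0.2133

0.2133


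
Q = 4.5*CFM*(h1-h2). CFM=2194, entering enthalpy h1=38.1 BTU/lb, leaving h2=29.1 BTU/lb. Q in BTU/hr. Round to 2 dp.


Q = 4.5 * 2194 * (38.1 - 29.1) = 88857.00 BTU/hr

88857.00 BTU/hr


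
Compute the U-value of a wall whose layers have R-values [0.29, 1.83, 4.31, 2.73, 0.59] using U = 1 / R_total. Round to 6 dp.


R_total = 0.29 + 1.83 + 4.31 + 2.73 + 0.59 = 9.75
U = 1/9.75 = 0.102564

0.102564


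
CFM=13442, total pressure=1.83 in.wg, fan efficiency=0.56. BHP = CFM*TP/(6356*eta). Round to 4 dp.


BHP = 13442 * 1.83 / (6356 * 0.56) = 6.9110 hp

6.9110 hp


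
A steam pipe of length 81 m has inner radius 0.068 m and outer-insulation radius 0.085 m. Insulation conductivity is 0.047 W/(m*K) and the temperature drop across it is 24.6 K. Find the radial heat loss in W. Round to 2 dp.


Q = 2*pi*0.047*81*24.6/ln(0.085/0.068) = 2637.02 W

2637.02 W


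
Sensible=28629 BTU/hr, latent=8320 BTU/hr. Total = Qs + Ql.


Qt = 28629 + 8320 = 36949 BTU/hr

36949 BTU/hr


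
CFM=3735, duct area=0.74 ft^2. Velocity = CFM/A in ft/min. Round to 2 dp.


V = 3735 / 0.74 = 5047.30 ft/min

5047.30 ft/min


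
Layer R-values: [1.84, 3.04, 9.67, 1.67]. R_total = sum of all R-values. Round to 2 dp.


R_total = 1.84 + 3.04 + 9.67 + 1.67 = 16.22

16.22


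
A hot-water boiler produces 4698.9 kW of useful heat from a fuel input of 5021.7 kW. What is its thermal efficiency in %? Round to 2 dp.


eta = (4698.9/5021.7)*100 = 93.57 %

93.57 %


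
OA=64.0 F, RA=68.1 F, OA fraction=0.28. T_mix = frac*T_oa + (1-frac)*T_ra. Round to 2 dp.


T_mix = 0.28*64.0 + 0.72*68.1 = 66.95 F

66.95 F


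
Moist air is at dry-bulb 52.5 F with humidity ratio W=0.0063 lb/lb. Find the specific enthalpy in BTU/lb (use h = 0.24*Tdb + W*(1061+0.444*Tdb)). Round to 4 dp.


h = 0.24*52.5 + 0.0063*(1061+0.444*52.5) = 19.4312 BTU/lb

19.4312 BTU/lb


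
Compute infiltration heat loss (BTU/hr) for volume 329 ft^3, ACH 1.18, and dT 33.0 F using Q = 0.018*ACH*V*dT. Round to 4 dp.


Q = 0.018 * 1.18 * 329 * 33.0 = 230.6027 BTU/hr

230.6027 BTU/hr


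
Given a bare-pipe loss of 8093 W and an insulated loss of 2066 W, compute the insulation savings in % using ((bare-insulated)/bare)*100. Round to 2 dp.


Savings = ((8093-2066)/8093)*100 = 74.47 %

74.47 %
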